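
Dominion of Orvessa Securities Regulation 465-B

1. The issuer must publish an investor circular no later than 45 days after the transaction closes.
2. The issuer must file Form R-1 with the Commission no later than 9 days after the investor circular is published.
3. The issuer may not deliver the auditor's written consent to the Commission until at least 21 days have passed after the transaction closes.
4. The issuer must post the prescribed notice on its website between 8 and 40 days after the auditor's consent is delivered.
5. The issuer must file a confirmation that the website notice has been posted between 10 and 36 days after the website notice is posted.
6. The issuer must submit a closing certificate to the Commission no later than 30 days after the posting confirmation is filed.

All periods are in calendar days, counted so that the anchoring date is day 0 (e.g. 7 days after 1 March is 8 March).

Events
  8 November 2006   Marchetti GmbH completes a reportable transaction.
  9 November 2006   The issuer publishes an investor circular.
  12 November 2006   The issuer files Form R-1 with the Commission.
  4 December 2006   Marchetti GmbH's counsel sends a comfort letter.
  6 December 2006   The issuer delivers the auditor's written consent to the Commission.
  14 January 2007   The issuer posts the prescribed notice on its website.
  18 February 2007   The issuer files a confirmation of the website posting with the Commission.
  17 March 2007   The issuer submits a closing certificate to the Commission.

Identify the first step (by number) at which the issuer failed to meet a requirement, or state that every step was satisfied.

Step 1 — counting 45 days from 8 November 2006 (when the transaction closes) gives a deadline of 23 December 2006; done 9 November 2006 — timely.
Step 2 — counting 9 days from 9 November 2006 (when the investor circular is published) gives a deadline of 18 November 2006; done 12 November 2006 — timely.
Step 3 — must wait 21 days from 8 November 2006 (when the transaction closes), so not before 29 November 2006; 6 December 2006 is on or after that date.
Step 4 — 8 and 40 days from 6 December 2006 (when the auditor's consent is delivered) are 14 December 2006 and 15 January 2007 respectively; done 14 January 2007 — within the window.
Step 5 — 10 and 36 days from 14 January 2007 (when the website notice is posted) are 24 January 2007 and 19 February 2007 respectively; done 18 February 2007, which is between those dates.
Step 6 — counting 30 days from 18 February 2007 (when the posting confirmation is filed) gives a deadline of 20 March 2007; 17 March 2007 is within that limit.

None — every step was satisfied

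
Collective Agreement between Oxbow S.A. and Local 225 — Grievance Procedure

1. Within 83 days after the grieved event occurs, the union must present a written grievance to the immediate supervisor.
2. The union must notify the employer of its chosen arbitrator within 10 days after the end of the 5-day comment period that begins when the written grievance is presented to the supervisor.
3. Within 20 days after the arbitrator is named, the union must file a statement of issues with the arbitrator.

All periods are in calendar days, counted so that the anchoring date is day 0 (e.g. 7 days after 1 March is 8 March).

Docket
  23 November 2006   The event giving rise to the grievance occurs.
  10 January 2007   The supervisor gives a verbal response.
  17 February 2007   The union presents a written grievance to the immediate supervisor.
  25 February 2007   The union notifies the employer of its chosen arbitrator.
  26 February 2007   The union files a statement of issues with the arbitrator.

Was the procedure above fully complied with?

Step 1: 83 days after 23 November 2006 (when the grieved event occurs) is 14 February 2007; 17 February 2007 misses that deadline by 3 days.

No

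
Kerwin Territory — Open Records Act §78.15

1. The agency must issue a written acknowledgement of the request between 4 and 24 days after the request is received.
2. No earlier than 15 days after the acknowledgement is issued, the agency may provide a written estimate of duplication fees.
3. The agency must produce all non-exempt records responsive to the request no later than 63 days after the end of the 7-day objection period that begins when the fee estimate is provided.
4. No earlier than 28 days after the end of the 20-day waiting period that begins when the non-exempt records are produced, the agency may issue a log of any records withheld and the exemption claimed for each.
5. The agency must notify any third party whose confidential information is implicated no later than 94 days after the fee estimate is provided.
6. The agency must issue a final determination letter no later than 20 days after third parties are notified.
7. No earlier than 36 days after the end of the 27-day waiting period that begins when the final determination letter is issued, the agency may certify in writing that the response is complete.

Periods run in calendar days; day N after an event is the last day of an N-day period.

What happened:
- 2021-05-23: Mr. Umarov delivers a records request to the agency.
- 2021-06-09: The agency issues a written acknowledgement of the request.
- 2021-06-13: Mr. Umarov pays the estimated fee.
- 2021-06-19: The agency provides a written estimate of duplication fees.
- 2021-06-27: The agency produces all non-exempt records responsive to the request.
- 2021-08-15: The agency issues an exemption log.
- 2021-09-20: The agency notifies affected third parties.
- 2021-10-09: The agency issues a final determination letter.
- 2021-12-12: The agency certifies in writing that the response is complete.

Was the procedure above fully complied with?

(1) the permitted window runs from 2021-05-23 + 4 = 2021-05-27 to 2021-05-23 + 24 = 2021-06-16; 2021-06-09 falls inside that range.
(2) permitted from 2021-06-09 + 15 days = 2021-06-24 onward; acted on 2021-06-19, 5 days prematurely.

No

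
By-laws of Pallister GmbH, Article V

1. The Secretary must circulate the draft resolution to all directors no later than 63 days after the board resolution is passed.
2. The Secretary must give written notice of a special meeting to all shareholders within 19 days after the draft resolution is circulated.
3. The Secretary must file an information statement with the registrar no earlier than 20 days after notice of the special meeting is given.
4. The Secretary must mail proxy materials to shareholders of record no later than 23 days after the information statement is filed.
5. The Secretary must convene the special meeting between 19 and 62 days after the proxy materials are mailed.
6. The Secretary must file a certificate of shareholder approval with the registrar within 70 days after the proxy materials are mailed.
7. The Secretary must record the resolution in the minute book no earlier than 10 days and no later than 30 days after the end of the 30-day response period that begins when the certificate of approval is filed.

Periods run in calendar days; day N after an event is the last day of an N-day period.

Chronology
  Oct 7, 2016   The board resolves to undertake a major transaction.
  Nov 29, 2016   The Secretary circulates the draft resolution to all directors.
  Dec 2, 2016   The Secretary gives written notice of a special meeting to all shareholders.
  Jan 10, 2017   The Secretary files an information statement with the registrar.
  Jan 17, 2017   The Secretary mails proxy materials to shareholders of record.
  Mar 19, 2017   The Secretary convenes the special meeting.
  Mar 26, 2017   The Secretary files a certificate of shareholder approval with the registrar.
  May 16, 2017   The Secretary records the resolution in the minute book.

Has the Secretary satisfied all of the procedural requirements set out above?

Yes

(1) due by Oct 7, 2016 + 63 days = Dec 9, 2016; Nov 29, 2016 is within that limit.
(2) due by Nov 29, 2016 + 19 days = Dec 18, 2016; Dec 2, 2016 is within that limit.
(3) permitted from Dec 2, 2016 + 20 days = Dec 22, 2016 onward; Jan 10, 2017 is on or after that date.
(4) due by Jan 10, 2017 + 23 days = Feb 2, 2017; completed Jan 17, 2017, before the deadline.
(5) the permitted window runs from Jan 17, 2017 + 19 = Feb 5, 2017 to Jan 17, 2017 + 62 = Mar 20, 2017; done Mar 19, 2017 — within the window.
(6) due by Jan 17, 2017 + 70 days = Mar 28, 2017; done Mar 26, 2017 — timely.
(7) the permitted window runs from Apr 25, 2017 + 10 = May 5, 2017 to Apr 25, 2017 + 30 = May 25, 2017; done May 16, 2017 — within the window.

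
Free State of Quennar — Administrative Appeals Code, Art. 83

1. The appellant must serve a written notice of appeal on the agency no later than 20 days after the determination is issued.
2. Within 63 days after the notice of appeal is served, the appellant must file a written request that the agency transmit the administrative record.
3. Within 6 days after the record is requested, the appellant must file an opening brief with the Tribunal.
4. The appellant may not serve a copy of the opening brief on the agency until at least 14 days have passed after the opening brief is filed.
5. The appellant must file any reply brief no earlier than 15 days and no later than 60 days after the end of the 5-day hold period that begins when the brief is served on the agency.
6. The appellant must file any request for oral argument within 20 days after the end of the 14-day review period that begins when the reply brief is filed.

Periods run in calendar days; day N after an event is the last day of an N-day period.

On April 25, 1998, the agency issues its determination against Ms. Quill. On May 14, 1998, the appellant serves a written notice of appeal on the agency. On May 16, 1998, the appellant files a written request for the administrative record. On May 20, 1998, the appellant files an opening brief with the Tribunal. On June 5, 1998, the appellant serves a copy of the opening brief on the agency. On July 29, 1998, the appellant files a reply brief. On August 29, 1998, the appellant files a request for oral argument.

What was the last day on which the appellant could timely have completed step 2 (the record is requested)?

Step 2 runs from May 14, 1998, when the notice of appeal is served. 63 days after May 14, 1998 is July 16, 1998.

July 16, 1998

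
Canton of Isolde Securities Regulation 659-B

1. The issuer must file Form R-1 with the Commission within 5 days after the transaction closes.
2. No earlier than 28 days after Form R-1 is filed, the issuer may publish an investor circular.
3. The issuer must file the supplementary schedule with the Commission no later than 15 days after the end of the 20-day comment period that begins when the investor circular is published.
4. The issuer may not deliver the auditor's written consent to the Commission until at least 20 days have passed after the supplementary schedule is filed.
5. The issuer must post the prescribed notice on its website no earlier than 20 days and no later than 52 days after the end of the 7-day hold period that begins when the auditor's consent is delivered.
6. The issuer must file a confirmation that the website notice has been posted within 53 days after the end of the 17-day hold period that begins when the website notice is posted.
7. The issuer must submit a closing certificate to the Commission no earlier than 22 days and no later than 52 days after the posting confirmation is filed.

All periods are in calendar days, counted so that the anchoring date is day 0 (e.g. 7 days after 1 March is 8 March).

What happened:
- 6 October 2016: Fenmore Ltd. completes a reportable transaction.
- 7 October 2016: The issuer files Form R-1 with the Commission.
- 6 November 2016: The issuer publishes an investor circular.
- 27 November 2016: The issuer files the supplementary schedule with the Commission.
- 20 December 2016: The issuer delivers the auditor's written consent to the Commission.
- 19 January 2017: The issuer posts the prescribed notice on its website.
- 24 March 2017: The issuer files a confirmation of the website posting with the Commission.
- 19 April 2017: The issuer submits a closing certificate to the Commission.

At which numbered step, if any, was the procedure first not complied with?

None — every step was satisfied

Step 1: 5 days after 6 October 2016 (when the transaction closes) is 11 October 2016; completed 7 October 2016, before the deadline.
Step 2: the earliest permitted date is 28 days after 7 October 2016 (when Form R-1 is filed), i.e. 4 November 2016; 6 November 2016 is on or after that date.
Step 3: 15 days after 26 November 2016 (end of the 20-day comment period, which began when the investor circular is published on 6 November 2016) is 11 December 2016; completed 27 November 2016, before the deadline.
Step 4: the earliest permitted date is 20 days after 27 November 2016 (when the supplementary schedule is filed), i.e. 17 December 2016; done 20 December 2016 — permitted.
Step 5: the window is 20–52 days after 27 December 2016 (end of the 7-day hold period, which began when the auditor's consent is delivered on 20 December 2016), so 16 January 2017 through 17 February 2017; done 19 January 2017 — within the window.
Step 6: 53 days after 5 February 2017 (end of the 17-day hold period, which began when the website notice is posted on 19 January 2017) is 30 March 2017; 24 March 2017 is within that limit.
Step 7: the window is 22–52 days after 24 March 2017 (when the posting confirmation is filed), so 15 April 2017 through 15 May 2017; 19 April 2017 falls inside that range.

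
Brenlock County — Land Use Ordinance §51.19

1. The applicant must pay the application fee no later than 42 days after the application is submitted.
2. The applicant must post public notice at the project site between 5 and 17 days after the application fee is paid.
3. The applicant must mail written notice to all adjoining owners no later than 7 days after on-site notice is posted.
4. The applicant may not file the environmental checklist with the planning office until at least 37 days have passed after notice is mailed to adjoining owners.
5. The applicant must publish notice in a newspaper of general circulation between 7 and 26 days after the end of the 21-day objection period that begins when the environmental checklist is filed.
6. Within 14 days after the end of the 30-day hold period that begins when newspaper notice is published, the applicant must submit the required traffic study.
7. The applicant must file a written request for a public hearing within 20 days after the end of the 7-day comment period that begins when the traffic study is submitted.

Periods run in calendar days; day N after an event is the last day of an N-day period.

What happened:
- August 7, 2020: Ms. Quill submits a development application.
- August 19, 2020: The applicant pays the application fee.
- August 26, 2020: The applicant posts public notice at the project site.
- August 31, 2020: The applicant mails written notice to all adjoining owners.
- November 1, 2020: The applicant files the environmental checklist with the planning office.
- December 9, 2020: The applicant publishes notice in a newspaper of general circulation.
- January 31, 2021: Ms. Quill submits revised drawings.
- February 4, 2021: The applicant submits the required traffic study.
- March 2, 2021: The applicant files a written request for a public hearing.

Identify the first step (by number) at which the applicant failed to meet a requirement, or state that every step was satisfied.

Step 6

Step 1: 42 days after August 7, 2020 (when the application is submitted) is September 18, 2020; completed August 19, 2020, before the deadline.
Step 2: the window is 5–17 days after August 19, 2020 (when the application fee is paid), so August 24, 2020 through September 5, 2020; done August 26, 2020, which is between those dates.
Step 3: 7 days after August 26, 2020 (when on-site notice is posted) is September 2, 2020; completed August 31, 2020, before the deadline.
Step 4: the earliest permitted date is 37 days after August 31, 2020 (when notice is mailed to adjoining owners), i.e. October 7, 2020; November 1, 2020 is on or after that date.
Step 5: the window is 7–26 days after November 22, 2020 (end of the 21-day objection period, which began when the environmental checklist is filed on November 1, 2020), so November 29, 2020 through December 18, 2020; done December 9, 2020 — within the window.
Step 6: 14 days after January 8, 2021 (end of the 30-day hold period, which began when newspaper notice is published on December 9, 2020) is January 22, 2021; done February 4, 2021 — 13 days late.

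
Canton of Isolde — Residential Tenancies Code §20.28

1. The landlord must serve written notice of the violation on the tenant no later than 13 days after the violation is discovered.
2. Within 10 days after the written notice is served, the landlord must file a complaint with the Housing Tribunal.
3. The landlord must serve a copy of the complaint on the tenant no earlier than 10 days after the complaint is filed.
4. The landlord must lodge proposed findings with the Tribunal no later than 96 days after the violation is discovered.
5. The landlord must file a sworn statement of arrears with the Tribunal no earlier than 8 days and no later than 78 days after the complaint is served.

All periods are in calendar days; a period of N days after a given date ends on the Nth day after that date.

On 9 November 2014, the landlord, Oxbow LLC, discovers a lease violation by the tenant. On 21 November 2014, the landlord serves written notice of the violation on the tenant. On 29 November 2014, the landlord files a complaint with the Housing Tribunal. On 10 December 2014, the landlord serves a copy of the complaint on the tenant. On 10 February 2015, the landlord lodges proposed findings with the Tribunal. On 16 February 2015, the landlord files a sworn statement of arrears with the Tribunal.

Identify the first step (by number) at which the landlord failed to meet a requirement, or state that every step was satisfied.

None — every step was satisfied

Step 1 — counting 13 days from 9 November 2014 (when the violation is discovered) gives a deadline of 22 November 2014; completed 21 November 2014, before the deadline.
Step 2 — counting 10 days from 21 November 2014 (when the written notice is served) gives a deadline of 1 December 2014; completed 29 November 2014, before the deadline.
Step 3 — must wait 10 days from 29 November 2014 (when the complaint is filed), so not before 9 December 2014; done 10 December 2014, after the minimum wait.
Step 4 — counting 96 days from 9 November 2014 (when the violation is discovered) gives a deadline of 13 February 2015; 10 February 2015 is within that limit.
Step 5 — 8 and 78 days from 10 December 2014 (when the complaint is served) are 18 December 2014 and 26 February 2015 respectively; done 16 February 2015, which is between those dates.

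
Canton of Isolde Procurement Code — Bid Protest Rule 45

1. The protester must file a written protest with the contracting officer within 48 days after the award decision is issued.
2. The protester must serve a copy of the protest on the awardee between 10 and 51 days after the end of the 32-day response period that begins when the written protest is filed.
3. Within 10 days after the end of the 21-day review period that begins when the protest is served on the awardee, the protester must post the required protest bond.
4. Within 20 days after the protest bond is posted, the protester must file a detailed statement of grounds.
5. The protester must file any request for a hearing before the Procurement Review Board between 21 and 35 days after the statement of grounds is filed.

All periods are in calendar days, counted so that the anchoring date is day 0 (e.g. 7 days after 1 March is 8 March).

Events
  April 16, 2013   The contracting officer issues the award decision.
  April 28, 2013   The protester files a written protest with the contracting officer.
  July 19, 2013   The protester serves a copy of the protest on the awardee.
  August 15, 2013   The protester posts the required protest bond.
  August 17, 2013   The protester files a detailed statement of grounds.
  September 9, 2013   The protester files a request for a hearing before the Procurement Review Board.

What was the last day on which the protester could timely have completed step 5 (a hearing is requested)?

Step 5 runs from August 17, 2013, when the statement of grounds is filed. The window is 21–35 days after August 17, 2013; it closes on September 21, 2013.

September 21, 2013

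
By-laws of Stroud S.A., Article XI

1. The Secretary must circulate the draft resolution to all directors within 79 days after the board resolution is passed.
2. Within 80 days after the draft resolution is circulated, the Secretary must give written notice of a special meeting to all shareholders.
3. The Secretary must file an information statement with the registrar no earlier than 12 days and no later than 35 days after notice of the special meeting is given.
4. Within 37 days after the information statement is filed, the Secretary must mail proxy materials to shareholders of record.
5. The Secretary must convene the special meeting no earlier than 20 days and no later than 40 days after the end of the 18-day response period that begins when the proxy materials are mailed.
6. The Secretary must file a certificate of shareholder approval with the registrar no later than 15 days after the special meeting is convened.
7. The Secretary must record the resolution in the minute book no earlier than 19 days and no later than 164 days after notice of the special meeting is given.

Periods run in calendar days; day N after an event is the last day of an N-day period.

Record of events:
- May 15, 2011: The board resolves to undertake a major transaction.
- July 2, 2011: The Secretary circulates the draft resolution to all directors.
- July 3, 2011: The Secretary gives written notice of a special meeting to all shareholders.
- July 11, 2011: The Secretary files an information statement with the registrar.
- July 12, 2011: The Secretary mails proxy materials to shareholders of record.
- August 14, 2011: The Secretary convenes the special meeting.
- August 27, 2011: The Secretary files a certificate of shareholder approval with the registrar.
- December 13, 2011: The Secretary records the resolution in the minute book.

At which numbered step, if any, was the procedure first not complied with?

Step 3

Step 1: 79 days after May 15, 2011 (when the board resolution is passed) is August 2, 2011; completed July 2, 2011, before the deadline.
Step 2: 80 days after July 2, 2011 (when the draft resolution is circulated) is September 20, 2011; done July 3, 2011 — timely.
Step 3: the window is 12–35 days after July 3, 2011 (when notice of the special meeting is given), so July 15, 2011 through August 7, 2011; July 11, 2011 is 4 days too early.
The analysis stops there.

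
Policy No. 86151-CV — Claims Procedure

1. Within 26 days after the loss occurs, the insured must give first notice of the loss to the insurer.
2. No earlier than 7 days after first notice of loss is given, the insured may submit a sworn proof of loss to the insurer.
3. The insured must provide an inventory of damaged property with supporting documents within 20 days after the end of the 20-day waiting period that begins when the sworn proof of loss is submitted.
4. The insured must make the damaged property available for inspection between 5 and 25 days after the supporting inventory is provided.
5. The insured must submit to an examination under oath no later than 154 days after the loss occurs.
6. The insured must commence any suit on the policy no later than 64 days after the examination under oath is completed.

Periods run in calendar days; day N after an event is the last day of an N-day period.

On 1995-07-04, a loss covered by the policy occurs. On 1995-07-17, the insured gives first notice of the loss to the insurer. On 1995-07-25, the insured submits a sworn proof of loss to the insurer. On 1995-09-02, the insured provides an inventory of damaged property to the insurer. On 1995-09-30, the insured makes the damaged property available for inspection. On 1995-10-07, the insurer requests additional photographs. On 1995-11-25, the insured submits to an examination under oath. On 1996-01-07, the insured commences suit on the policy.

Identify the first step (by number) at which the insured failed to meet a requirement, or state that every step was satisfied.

Step 1 — counting 26 days from 1995-07-04 (when the loss occurs) gives a deadline of 1995-07-30; completed 1995-07-17, before the deadline.
Step 2 — must wait 7 days from 1995-07-17 (when first notice of loss is given), so not before 1995-07-24; 1995-07-25 is on or after that date.
Step 3 — counting 20 days from 1995-08-14 (end of the 20-day waiting period, which began when the sworn proof of loss is submitted on 1995-07-25) gives a deadline of 1995-09-03; done 1995-09-02 — timely.
Step 4 — 5 and 25 days from 1995-09-02 (when the supporting inventory is provided) are 1995-09-07 and 1995-09-27 respectively; 1995-09-30 is 3 days past the end of the window.
No need to go further; step 4 was not satisfied.

Step 4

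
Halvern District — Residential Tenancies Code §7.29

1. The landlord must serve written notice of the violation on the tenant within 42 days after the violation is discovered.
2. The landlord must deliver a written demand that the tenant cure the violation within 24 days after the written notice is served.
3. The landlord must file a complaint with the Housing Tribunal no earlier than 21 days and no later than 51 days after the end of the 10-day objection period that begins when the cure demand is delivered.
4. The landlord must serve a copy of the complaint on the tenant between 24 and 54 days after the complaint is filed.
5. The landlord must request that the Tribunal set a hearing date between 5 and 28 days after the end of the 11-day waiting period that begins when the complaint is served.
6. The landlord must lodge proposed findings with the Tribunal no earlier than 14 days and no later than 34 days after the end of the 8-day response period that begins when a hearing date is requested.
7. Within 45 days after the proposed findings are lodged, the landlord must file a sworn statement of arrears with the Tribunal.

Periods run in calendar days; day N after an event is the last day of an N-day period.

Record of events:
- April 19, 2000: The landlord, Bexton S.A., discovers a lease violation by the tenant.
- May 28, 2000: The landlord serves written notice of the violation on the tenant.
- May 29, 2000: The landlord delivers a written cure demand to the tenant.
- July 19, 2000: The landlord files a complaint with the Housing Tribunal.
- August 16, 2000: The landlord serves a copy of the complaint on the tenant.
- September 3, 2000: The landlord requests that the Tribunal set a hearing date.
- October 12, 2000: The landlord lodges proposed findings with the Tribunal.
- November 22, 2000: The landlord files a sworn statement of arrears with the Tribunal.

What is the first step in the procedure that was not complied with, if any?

Step 1: 42 days after April 19, 2000 (when the violation is discovered) is May 31, 2000; May 28, 2000 is within that limit.
Step 2: 24 days after May 28, 2000 (when the written notice is served) is June 21, 2000; May 29, 2000 is within that limit.
Step 3: the window is 21–51 days after June 8, 2000 (end of the 10-day objection period, which began when the cure demand is delivered on May 29, 2000), so June 29, 2000 through July 29, 2000; done July 19, 2000, which is between those dates.
Step 4: the window is 24–54 days after July 19, 2000 (when the complaint is filed), so August 12, 2000 through September 11, 2000; done August 16, 2000 — within the window.
Step 5: the window is 5–28 days after August 27, 2000 (end of the 11-day waiting period, which began when the complaint is served on August 16, 2000), so September 1, 2000 through September 24, 2000; done September 3, 2000 — within the window.
Step 6: the window is 14–34 days after September 11, 2000 (end of the 8-day response period, which began when a hearing date is requested on September 3, 2000), so September 25, 2000 through October 15, 2000; done October 12, 2000, which is between those dates.
Step 7: 45 days after October 12, 2000 (when the proposed findings are lodged) is November 26, 2000; November 22, 2000 is within that limit.

None — every step was satisfied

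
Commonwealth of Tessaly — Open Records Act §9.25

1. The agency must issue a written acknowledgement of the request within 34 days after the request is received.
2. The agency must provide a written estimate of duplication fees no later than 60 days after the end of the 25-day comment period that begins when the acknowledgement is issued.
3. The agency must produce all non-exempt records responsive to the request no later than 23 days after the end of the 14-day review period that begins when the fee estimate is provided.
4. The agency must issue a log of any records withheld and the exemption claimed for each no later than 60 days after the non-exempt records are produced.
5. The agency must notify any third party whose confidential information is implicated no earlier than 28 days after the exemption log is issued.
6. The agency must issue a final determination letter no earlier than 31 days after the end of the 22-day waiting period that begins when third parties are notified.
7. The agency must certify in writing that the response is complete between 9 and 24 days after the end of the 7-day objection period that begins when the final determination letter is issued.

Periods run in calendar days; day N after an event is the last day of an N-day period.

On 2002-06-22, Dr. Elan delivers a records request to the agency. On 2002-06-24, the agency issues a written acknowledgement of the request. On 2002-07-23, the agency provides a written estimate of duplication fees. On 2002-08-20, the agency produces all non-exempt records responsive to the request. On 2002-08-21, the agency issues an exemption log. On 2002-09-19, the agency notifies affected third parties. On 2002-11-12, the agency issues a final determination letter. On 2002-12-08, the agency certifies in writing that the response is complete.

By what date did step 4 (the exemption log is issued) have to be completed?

2002-10-19

Step 4 runs from 2002-08-20, when the non-exempt records are produced. 60 days after 2002-08-20 is 2002-10-19.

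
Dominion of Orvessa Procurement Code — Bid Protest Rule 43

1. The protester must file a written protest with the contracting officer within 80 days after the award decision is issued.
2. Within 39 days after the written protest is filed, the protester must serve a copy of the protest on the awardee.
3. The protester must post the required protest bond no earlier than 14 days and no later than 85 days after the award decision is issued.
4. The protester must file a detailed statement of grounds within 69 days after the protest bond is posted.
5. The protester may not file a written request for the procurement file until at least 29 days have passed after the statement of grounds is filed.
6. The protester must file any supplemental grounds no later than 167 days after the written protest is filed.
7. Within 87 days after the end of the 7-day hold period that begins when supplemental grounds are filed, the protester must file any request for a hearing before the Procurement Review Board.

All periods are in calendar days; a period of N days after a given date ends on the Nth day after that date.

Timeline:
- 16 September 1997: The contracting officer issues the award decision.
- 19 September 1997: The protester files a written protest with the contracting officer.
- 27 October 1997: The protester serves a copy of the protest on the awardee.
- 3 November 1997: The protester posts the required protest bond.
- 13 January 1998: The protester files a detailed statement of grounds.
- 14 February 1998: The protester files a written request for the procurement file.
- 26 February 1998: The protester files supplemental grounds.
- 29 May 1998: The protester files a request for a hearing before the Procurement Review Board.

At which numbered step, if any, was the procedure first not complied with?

Step 4

(1) due by 16 September 1997 + 80 days = 5 December 1997; 19 September 1997 is within that limit.
(2) due by 19 September 1997 + 39 days = 28 October 1997; completed 27 October 1997, before the deadline.
(3) the permitted window runs from 16 September 1997 + 14 = 30 September 1997 to 16 September 1997 + 85 = 10 December 1997; done 3 November 1997, which is between those dates.
(4) due by 3 November 1997 + 69 days = 11 January 1998; 13 January 1998 misses that deadline by 2 days.
No need to go further; step 4 was not satisfied.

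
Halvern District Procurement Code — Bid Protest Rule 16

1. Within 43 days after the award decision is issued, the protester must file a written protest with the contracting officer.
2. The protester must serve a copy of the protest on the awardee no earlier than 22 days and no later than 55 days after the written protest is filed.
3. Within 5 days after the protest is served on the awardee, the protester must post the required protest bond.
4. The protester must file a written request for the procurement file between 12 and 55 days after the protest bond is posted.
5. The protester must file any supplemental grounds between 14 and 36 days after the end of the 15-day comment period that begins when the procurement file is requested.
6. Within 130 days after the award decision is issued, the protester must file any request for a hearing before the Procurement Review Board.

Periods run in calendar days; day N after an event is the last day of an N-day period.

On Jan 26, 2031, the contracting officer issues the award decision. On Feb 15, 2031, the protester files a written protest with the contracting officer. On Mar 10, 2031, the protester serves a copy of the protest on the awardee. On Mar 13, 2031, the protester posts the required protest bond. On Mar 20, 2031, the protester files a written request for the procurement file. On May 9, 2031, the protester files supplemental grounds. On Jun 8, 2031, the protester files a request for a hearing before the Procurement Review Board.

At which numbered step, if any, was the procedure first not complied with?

Step 1: 43 days after Jan 26, 2031 (when the award decision is issued) is Mar 10, 2031; done Feb 15, 2031 — timely.
Step 2: the window is 22–55 days after Feb 15, 2031 (when the written protest is filed), so Mar 9, 2031 through Apr 11, 2031; Mar 10, 2031 falls inside that range.
Step 3: 5 days after Mar 10, 2031 (when the protest is served on the awardee) is Mar 15, 2031; completed Mar 13, 2031, before the deadline.
Step 4: the window is 12–55 days after Mar 13, 2031 (when the protest bond is posted), so Mar 25, 2031 through May 7, 2031; done Mar 20, 2031 — 5 days before the window opened.
The analysis stops there.

Step 4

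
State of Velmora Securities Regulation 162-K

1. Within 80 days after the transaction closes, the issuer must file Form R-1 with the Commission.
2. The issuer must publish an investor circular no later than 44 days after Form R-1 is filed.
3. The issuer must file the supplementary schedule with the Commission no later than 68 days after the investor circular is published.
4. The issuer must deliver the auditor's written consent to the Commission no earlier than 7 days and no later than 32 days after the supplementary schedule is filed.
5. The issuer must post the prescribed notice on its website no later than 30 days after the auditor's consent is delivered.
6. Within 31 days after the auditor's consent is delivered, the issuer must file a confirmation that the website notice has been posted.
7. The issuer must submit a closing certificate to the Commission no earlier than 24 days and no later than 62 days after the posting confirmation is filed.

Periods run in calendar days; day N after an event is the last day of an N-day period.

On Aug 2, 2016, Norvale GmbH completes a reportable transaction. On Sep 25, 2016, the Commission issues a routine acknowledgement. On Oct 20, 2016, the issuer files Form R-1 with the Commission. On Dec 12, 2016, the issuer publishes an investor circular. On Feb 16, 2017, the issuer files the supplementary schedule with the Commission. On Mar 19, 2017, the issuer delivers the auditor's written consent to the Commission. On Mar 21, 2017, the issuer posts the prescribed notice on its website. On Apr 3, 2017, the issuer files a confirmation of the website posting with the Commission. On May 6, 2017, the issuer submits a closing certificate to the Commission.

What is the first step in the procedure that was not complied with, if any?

Step 2

Step 1: 80 days after Aug 2, 2016 (when the transaction closes) is Oct 21, 2016; done Oct 20, 2016 — timely.
Step 2: 44 days after Oct 20, 2016 (when Form R-1 is filed) is Dec 3, 2016; done Dec 12, 2016 — 9 days late.
No need to go further; step 2 was not satisfied.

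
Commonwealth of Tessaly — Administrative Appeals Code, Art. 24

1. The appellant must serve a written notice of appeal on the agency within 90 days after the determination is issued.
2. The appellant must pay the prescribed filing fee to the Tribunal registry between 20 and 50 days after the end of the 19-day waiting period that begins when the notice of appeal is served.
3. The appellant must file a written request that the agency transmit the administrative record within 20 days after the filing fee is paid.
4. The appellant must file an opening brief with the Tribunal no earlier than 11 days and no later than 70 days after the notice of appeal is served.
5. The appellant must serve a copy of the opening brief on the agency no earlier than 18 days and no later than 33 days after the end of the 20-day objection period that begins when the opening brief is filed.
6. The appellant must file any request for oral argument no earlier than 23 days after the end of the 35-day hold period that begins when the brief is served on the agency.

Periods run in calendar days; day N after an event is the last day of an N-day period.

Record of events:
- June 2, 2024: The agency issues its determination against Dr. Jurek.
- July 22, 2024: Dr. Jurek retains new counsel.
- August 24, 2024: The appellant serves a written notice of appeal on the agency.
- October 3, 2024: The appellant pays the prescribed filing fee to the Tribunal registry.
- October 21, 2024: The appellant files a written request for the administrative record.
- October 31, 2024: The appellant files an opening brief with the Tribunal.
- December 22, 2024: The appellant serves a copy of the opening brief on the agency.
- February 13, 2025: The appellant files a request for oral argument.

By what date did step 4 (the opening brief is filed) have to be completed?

Step 4 runs from August 24, 2024, when the notice of appeal is served. The window is 11–70 days after August 24, 2024; it closes on November 2, 2024.

November 2, 2024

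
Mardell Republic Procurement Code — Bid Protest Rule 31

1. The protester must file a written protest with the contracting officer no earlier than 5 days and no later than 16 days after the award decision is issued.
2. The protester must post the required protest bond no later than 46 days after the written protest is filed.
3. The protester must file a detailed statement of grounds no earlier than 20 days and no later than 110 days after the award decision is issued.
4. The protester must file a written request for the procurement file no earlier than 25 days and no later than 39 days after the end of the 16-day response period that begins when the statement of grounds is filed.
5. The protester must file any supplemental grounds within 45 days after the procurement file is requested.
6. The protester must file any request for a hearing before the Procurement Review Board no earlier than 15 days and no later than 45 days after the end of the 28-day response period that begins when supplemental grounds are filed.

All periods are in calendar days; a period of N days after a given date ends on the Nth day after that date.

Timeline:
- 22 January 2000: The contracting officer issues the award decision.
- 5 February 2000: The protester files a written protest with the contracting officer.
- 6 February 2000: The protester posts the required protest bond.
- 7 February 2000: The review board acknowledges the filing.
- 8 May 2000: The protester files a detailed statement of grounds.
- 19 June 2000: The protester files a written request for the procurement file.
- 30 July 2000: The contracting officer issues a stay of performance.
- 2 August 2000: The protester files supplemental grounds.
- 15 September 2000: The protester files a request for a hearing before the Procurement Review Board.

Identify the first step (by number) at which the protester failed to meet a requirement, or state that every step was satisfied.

None — every step was satisfied

(1) the permitted window runs from 22 January 2000 + 5 = 27 January 2000 to 22 January 2000 + 16 = 7 February 2000; done 5 February 2000, which is between those dates.
(2) due by 5 February 2000 + 46 days = 22 March 2000; 6 February 2000 is within that limit.
(3) the permitted window runs from 22 January 2000 + 20 = 11 February 2000 to 22 January 2000 + 110 = 11 May 2000; done 8 May 2000 — within the window.
(4) the permitted window runs from 24 May 2000 + 25 = 18 June 2000 to 24 May 2000 + 39 = 2 July 2000; done 19 June 2000 — within the window.
(5) due by 19 June 2000 + 45 days = 3 August 2000; done 2 August 2000 — timely.
(6) the permitted window runs from 30 August 2000 + 15 = 14 September 2000 to 30 August 2000 + 45 = 14 October 2000; done 15 September 2000 — within the window.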